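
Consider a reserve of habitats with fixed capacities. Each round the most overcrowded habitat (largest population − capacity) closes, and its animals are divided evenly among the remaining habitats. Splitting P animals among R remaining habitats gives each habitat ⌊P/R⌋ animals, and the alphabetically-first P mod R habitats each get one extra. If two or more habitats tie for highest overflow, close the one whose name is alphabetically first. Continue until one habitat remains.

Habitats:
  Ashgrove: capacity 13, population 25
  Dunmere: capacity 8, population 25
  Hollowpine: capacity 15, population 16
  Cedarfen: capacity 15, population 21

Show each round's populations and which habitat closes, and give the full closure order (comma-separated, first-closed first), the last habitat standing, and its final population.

Round 1: Ashgrove=25 Cedarfen=21 Dunmere=25 Hollowpine=16 → close Dunmere (overflow 17)
  25÷3 = 8 each, +1 to first 1
Round 2: Ashgrove=34 Cedarfen=29 Hollowpine=24 → close Ashgrove (overflow 21)
  34÷2 = 17 each, +1 to first 0
Round 3: Cedarfen=46 Hollowpine=41 → close Cedarfen (overflow 31)
  46÷1 = 46 each, +1 to first 0

Closure order: Dunmere, Ashgrove, Cedarfen
Last habitat: Hollowpine with 87 animals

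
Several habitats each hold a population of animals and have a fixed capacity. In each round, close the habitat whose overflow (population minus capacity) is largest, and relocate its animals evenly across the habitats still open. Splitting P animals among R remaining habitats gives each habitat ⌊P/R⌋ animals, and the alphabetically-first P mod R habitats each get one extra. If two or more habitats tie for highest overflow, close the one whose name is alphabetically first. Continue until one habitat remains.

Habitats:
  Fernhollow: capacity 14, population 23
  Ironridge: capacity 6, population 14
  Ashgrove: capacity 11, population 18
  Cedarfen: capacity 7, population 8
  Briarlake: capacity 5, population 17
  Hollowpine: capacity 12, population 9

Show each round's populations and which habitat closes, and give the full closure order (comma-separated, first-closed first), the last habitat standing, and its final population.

Round 1: Ashgrove=18 Briarlake=17 Cedarfen=8 Fernhollow=23 Hollowpine=9 Ironridge=14 → close Briarlake (overflow 12)
  17÷5 = 3 each, +1 to first 2
Round 2: Ashgrove=22 Cedarfen=12 Fernhollow=26 Hollowpine=12 Ironridge=17 → close Fernhollow (overflow 12)
  26÷4 = 6 each, +1 to first 2
Round 3: Ashgrove=29 Cedarfen=19 Hollowpine=18 Ironridge=23 → close Ashgrove (overflow 18)
  29÷3 = 9 each, +1 to first 2
Round 4: Cedarfen=29 Hollowpine=28 Ironridge=32 → close Ironridge (overflow 26)
  32÷2 = 16 each, +1 to first 0
Round 5: Cedarfen=45 Hollowpine=44 → close Cedarfen (overflow 38)
  45÷1 = 45 each, +1 to first 0

Closure order: Briarlake, Fernhollow, Ashgrove, Ironridge, Cedarfen
Last habitat: Hollowpine with 89 animals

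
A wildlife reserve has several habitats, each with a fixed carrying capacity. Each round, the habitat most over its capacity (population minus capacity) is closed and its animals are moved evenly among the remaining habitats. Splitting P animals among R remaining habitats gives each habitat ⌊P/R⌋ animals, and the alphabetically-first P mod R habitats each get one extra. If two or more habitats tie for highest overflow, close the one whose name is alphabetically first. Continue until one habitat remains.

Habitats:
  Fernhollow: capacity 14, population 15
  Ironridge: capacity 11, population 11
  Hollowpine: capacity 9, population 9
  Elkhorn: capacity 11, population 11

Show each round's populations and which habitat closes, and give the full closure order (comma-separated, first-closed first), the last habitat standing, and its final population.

Round 1: Elkhorn=11 Fernhollow=15 Hollowpine=9 Ironridge=11 → close Fernhollow (overflow 1)
  15÷3 = 5 each, +1 to first 0
Round 2: Elkhorn=16 Hollowpine=14 Ironridge=16 → close Elkhorn (overflow 5)
  16÷2 = 8 each, +1 to first 0
Round 3: Hollowpine=22 Ironridge=24 → close Hollowpine (overflow 13)
  22÷1 = 22 each, +1 to first 0

Closure order: Fernhollow, Elkhorn, Hollowpine
Last habitat: Ironridge with 46 animals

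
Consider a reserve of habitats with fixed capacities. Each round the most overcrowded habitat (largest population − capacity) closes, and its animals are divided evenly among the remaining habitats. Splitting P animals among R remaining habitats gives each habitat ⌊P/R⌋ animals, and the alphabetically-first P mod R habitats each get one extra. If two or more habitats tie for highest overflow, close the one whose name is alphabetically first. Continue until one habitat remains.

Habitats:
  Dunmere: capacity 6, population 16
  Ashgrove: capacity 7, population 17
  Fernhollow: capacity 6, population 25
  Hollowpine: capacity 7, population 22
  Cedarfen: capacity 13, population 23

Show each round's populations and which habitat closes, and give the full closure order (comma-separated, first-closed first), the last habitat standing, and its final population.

Closure order: Fernhollow, Hollowpine, Ashgrove, Cedarfen
Last habitat: Dunmere with 103 animals

Round 1: Ashgrove=17 Cedarfen=23 Dunmere=16 Fernhollow=25 Hollowpine=22 → close Fernhollow (overflow 19)
  25÷4 = 6 each, +1 to first 1
Round 2: Ashgrove=24 Cedarfen=29 Dunmere=22 Hollowpine=28 → close Hollowpine (overflow 21)
  28÷3 = 9 each, +1 to first 1
Round 3: Ashgrove=34 Cedarfen=38 Dunmere=31 → close Ashgrove (overflow 27)
  34÷2 = 17 each, +1 to first 0
Round 4: Cedarfen=55 Dunmere=48 → close Cedarfen (overflow 42)
  55÷1 = 55 each, +1 to first 0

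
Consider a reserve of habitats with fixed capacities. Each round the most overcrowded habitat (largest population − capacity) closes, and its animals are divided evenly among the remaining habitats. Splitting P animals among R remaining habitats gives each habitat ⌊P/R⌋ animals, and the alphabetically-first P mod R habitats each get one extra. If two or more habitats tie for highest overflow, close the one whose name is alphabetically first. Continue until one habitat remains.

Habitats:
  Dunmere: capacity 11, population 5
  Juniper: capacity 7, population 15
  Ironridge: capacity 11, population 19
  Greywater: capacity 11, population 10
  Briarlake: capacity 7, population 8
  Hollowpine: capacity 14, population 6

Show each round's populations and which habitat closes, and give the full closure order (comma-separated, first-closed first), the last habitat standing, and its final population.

Round 1: Briarlake=8 Dunmere=5 Greywater=10 Hollowpine=6 Ironridge=19 Juniper=15 → close Ironridge (overflow 8)
  19÷5 = 3 each, +1 to first 4
Round 2: Briarlake=12 Dunmere=9 Greywater=14 Hollowpine=10 Juniper=18 → close Juniper (overflow 11)
  18÷4 = 4 each, +1 to first 2
Round 3: Briarlake=17 Dunmere=14 Greywater=18 Hollowpine=14 → close Briarlake (overflow 10)
  17÷3 = 5 each, +1 to first 2
Round 4: Dunmere=20 Greywater=24 Hollowpine=19 → close Greywater (overflow 13)
  24÷2 = 12 each, +1 to first 0
Round 5: Dunmere=32 Hollowpine=31 → close Dunmere (overflow 21)
  32÷1 = 32 each, +1 to first 0

Closure order: Ironridge, Juniper, Briarlake, Greywater, Dunmere
Last habitat: Hollowpine with 63 animals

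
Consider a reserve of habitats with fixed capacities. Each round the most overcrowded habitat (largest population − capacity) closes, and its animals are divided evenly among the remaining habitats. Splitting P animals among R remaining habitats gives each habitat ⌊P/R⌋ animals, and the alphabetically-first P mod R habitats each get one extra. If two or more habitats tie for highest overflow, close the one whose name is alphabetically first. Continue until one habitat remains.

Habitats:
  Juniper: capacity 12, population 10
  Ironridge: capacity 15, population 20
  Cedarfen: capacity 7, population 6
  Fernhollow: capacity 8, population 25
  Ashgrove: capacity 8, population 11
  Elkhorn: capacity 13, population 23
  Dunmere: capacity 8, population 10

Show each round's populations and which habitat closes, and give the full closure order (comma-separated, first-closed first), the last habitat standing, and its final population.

Round 1: Ashgrove=11 Cedarfen=6 Dunmere=10 Elkhorn=23 Fernhollow=25 Ironridge=20 Juniper=10 → close Fernhollow (overflow 17)
  25÷6 = 4 each, +1 to first 1
Round 2: Ashgrove=16 Cedarfen=10 Dunmere=14 Elkhorn=27 Ironridge=24 Juniper=14 → close Elkhorn (overflow 14)
  27÷5 = 5 each, +1 to first 2
Round 3: Ashgrove=22 Cedarfen=16 Dunmere=19 Ironridge=29 Juniper=19 → close Ashgrove (overflow 14)
  22÷4 = 5 each, +1 to first 2
Round 4: Cedarfen=22 Dunmere=25 Ironridge=34 Juniper=24 → close Ironridge (overflow 19)
  34÷3 = 11 each, +1 to first 1
Round 5: Cedarfen=34 Dunmere=36 Juniper=35 → close Dunmere (overflow 28)
  36÷2 = 18 each, +1 to first 0
Round 6: Cedarfen=52 Juniper=53 → close Cedarfen (overflow 45)
  52÷1 = 52 each, +1 to first 0

Closure order: Fernhollow, Elkhorn, Ashgrove, Ironridge, Dunmere, Cedarfen
Last habitat: Juniper with 105 animals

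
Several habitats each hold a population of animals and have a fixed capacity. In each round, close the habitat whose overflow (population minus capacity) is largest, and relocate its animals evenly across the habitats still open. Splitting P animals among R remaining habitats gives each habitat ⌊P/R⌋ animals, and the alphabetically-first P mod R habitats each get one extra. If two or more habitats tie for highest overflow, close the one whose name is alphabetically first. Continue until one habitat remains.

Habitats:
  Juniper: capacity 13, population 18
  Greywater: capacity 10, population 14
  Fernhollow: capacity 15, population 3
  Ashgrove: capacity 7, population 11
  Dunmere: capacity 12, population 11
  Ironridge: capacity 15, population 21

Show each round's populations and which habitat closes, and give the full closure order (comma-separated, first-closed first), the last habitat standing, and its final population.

Closure order: Ironridge, Ashgrove, Juniper, Greywater, Dunmere
Last habitat: Fernhollow with 78 animals

Round 1: Ashgrove=11 Dunmere=11 Fernhollow=3 Greywater=14 Ironridge=21 Juniper=18 → close Ironridge (overflow 6)
  21÷5 = 4 each, +1 to first 1
Round 2: Ashgrove=16 Dunmere=15 Fernhollow=7 Greywater=18 Juniper=22 → close Ashgrove (overflow 9)
  16÷4 = 4 each, +1 to first 0
Round 3: Dunmere=19 Fernhollow=11 Greywater=22 Juniper=26 → close Juniper (overflow 13)
  26÷3 = 8 each, +1 to first 2
Round 4: Dunmere=28 Fernhollow=20 Greywater=30 → close Greywater (overflow 20)
  30÷2 = 15 each, +1 to first 0
Round 5: Dunmere=43 Fernhollow=35 → close Dunmere (overflow 31)
  43÷1 = 43 each, +1 to first 0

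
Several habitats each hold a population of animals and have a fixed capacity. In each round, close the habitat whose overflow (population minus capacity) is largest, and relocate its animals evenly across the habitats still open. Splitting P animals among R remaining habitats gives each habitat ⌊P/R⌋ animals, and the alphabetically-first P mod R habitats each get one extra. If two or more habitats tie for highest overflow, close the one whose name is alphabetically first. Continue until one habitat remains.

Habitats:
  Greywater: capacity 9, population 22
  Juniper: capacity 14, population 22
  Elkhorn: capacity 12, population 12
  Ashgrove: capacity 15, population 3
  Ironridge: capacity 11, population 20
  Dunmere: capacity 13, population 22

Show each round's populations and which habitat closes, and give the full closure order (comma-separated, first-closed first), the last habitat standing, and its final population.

Closure order: Greywater, Dunmere, Ironridge, Juniper, Elkhorn
Last habitat: Ashgrove with 101 animals

Round 1: Ashgrove=3 Dunmere=22 Elkhorn=12 Greywater=22 Ironridge=20 Juniper=22 → close Greywater (overflow 13)
  22÷5 = 4 each, +1 to first 2
Round 2: Ashgrove=8 Dunmere=27 Elkhorn=16 Ironridge=24 Juniper=26 → close Dunmere (overflow 14)
  27÷4 = 6 each, +1 to first 3
Round 3: Ashgrove=15 Elkhorn=23 Ironridge=31 Juniper=32 → close Ironridge (overflow 20)
  31÷3 = 10 each, +1 to first 1
Round 4: Ashgrove=26 Elkhorn=33 Juniper=42 → close Juniper (overflow 28)
  42÷2 = 21 each, +1 to first 0
Round 5: Ashgrove=47 Elkhorn=54 → close Elkhorn (overflow 42)
  54÷1 = 54 each, +1 to first 0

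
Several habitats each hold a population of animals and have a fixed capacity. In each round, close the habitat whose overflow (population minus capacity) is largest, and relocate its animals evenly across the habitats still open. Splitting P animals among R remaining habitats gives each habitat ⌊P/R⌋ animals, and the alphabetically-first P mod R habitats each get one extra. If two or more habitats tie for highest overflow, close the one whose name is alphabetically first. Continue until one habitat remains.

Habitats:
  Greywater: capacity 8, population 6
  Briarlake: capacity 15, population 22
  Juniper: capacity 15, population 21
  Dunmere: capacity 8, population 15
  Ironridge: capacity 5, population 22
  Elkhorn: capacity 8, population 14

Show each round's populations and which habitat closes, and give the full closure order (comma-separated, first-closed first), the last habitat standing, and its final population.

Round 1: Briarlake=22 Dunmere=15 Elkhorn=14 Greywater=6 Ironridge=22 Juniper=21 → close Ironridge (overflow 17)
  22÷5 = 4 each, +1 to first 2
Round 2: Briarlake=27 Dunmere=20 Elkhorn=18 Greywater=10 Juniper=25 → close Briarlake (overflow 12)
  27÷4 = 6 each, +1 to first 3
Round 3: Dunmere=27 Elkhorn=25 Greywater=17 Juniper=31 → close Dunmere (overflow 19)
  27÷3 = 9 each, +1 to first 0
Round 4: Elkhorn=34 Greywater=26 Juniper=40 → close Elkhorn (overflow 26)
  34÷2 = 17 each, +1 to first 0
Round 5: Greywater=43 Juniper=57 → close Juniper (overflow 42)
  57÷1 = 57 each, +1 to first 0

Closure order: Ironridge, Briarlake, Dunmere, Elkhorn, Juniper
Last habitat: Greywater with 100 animals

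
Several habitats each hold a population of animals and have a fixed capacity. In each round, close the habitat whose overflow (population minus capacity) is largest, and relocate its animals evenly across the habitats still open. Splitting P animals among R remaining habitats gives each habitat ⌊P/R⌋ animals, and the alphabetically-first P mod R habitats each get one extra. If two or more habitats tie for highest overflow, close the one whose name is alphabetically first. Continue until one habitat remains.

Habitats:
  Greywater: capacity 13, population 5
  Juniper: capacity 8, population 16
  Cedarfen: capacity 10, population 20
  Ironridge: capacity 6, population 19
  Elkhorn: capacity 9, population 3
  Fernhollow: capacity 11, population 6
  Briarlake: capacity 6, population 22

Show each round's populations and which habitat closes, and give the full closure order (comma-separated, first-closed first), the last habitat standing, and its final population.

Round 1: Briarlake=22 Cedarfen=20 Elkhorn=3 Fernhollow=6 Greywater=5 Ironridge=19 Juniper=16 → close Briarlake (overflow 16)
  22÷6 = 3 each, +1 to first 4
Round 2: Cedarfen=24 Elkhorn=7 Fernhollow=10 Greywater=9 Ironridge=22 Juniper=19 → close Ironridge (overflow 16)
  22÷5 = 4 each, +1 to first 2
Round 3: Cedarfen=29 Elkhorn=12 Fernhollow=14 Greywater=13 Juniper=23 → close Cedarfen (overflow 19)
  29÷4 = 7 each, +1 to first 1
Round 4: Elkhorn=20 Fernhollow=21 Greywater=20 Juniper=30 → close Juniper (overflow 22)
  30÷3 = 10 each, +1 to first 0
Round 5: Elkhorn=30 Fernhollow=31 Greywater=30 → close Elkhorn (overflow 21)
  30÷2 = 15 each, +1 to first 0
Round 6: Fernhollow=46 Greywater=45 → close Fernhollow (overflow 35)
  46÷1 = 46 each, +1 to first 0

Closure order: Briarlake, Ironridge, Cedarfen, Juniper, Elkhorn, Fernhollow
Last habitat: Greywater with 91 animals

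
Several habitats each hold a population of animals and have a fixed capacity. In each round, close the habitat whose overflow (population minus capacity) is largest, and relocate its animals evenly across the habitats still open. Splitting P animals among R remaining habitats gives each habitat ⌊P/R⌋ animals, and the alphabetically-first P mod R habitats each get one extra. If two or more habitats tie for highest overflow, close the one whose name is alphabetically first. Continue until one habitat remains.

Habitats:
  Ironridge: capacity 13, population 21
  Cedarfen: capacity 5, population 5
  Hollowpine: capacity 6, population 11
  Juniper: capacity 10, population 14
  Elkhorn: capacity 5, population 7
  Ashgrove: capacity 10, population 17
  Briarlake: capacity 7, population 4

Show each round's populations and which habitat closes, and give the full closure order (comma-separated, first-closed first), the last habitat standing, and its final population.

Round 1: Ashgrove=17 Briarlake=4 Cedarfen=5 Elkhorn=7 Hollowpine=11 Ironridge=21 Juniper=14 → close Ironridge (overflow 8)
  21÷6 = 3 each, +1 to first 3
Round 2: Ashgrove=21 Briarlake=8 Cedarfen=9 Elkhorn=10 Hollowpine=14 Juniper=17 → close Ashgrove (overflow 11)
  21÷5 = 4 each, +1 to first 1
Round 3: Briarlake=13 Cedarfen=13 Elkhorn=14 Hollowpine=18 Juniper=21 → close Hollowpine (overflow 12)
  18÷4 = 4 each, +1 to first 2
Round 4: Briarlake=18 Cedarfen=18 Elkhorn=18 Juniper=25 → close Juniper (overflow 15)
  25÷3 = 8 each, +1 to first 1
Round 5: Briarlake=27 Cedarfen=26 Elkhorn=26 → close Cedarfen (overflow 21)
  26÷2 = 13 each, +1 to first 0
Round 6: Briarlake=40 Elkhorn=39 → close Elkhorn (overflow 34)
  39÷1 = 39 each, +1 to first 0

Closure order: Ironridge, Ashgrove, Hollowpine, Juniper, Cedarfen, Elkhorn
Last habitat: Briarlake with 79 animals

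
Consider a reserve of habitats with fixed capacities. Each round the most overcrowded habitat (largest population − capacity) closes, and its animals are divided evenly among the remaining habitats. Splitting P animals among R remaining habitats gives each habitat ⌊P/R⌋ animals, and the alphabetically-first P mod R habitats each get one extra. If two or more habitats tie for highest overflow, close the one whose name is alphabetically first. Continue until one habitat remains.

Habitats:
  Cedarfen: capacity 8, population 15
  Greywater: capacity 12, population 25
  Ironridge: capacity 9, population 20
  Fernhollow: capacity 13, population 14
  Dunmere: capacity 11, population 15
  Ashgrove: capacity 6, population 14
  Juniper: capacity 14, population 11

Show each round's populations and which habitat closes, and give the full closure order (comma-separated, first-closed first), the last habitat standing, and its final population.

Round 1: Ashgrove=14 Cedarfen=15 Dunmere=15 Fernhollow=14 Greywater=25 Ironridge=20 Juniper=11 → close Greywater (overflow 13)
  25÷6 = 4 each, +1 to first 1
Round 2: Ashgrove=19 Cedarfen=19 Dunmere=19 Fernhollow=18 Ironridge=24 Juniper=15 → close Ironridge (overflow 15)
  24÷5 = 4 each, +1 to first 4
Round 3: Ashgrove=24 Cedarfen=24 Dunmere=24 Fernhollow=23 Juniper=19 → close Ashgrove (overflow 18)
  24÷4 = 6 each, +1 to first 0
Round 4: Cedarfen=30 Dunmere=30 Fernhollow=29 Juniper=25 → close Cedarfen (overflow 22)
  30÷3 = 10 each, +1 to first 0
Round 5: Dunmere=40 Fernhollow=39 Juniper=35 → close Dunmere (overflow 29)
  40÷2 = 20 each, +1 to first 0
Round 6: Fernhollow=59 Juniper=55 → close Fernhollow (overflow 46)
  59÷1 = 59 each, +1 to first 0

Closure order: Greywater, Ironridge, Ashgrove, Cedarfen, Dunmere, Fernhollow
Last habitat: Juniper with 114 animals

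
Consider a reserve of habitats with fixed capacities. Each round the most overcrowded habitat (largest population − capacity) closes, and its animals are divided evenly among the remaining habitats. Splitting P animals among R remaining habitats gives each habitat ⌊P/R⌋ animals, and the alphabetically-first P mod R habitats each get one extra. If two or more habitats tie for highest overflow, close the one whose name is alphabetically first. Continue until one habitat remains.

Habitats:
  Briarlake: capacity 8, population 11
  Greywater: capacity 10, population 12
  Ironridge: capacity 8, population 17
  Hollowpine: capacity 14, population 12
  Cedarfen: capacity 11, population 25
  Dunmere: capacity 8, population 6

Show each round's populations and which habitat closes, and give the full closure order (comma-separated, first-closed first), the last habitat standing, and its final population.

Closure order: Cedarfen, Ironridge, Briarlake, Greywater, Dunmere
Last habitat: Hollowpine with 83 animals

Round 1: Briarlake=11 Cedarfen=25 Dunmere=6 Greywater=12 Hollowpine=12 Ironridge=17 → close Cedarfen (overflow 14)
  25÷5 = 5 each, +1 to first 0
Round 2: Briarlake=16 Dunmere=11 Greywater=17 Hollowpine=17 Ironridge=22 → close Ironridge (overflow 14)
  22÷4 = 5 each, +1 to first 2
Round 3: Briarlake=22 Dunmere=17 Greywater=22 Hollowpine=22 → close Briarlake (overflow 14)
  22÷3 = 7 each, +1 to first 1
Round 4: Dunmere=25 Greywater=29 Hollowpine=29 → close Greywater (overflow 19)
  29÷2 = 14 each, +1 to first 1
Round 5: Dunmere=40 Hollowpine=43 → close Dunmere (overflow 32)
  40÷1 = 40 each, +1 to first 0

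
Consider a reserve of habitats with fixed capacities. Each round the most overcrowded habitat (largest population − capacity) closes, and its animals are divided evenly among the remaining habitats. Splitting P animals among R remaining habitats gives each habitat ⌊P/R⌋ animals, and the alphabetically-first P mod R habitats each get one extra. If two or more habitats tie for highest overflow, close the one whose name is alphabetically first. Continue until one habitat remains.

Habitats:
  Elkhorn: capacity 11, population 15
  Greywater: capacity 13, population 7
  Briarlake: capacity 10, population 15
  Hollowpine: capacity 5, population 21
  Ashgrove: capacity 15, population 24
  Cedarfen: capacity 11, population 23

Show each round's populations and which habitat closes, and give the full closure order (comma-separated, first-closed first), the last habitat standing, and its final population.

Round 1: Ashgrove=24 Briarlake=15 Cedarfen=23 Elkhorn=15 Greywater=7 Hollowpine=21 → close Hollowpine (overflow 16)
  21÷5 = 4 each, +1 to first 1
Round 2: Ashgrove=29 Briarlake=19 Cedarfen=27 Elkhorn=19 Greywater=11 → close Cedarfen (overflow 16)
  27÷4 = 6 each, +1 to first 3
Round 3: Ashgrove=36 Briarlake=26 Elkhorn=26 Greywater=17 → close Ashgrove (overflow 21)
  36÷3 = 12 each, +1 to first 0
Round 4: Briarlake=38 Elkhorn=38 Greywater=29 → close Briarlake (overflow 28)
  38÷2 = 19 each, +1 to first 0
Round 5: Elkhorn=57 Greywater=48 → close Elkhorn (overflow 46)
  57÷1 = 57 each, +1 to first 0

Closure order: Hollowpine, Cedarfen, Ashgrove, Briarlake, Elkhorn
Last habitat: Greywater with 105 animals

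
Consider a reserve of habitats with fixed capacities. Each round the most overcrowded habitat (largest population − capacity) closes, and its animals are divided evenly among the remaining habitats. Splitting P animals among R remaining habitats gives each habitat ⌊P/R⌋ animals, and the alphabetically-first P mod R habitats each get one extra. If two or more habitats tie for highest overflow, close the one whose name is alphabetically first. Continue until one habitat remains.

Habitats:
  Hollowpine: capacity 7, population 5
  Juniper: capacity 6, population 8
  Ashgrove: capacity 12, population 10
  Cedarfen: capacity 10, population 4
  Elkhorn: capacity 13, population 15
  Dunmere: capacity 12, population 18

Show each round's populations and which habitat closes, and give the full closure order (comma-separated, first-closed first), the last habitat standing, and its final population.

Round 1: Ashgrove=10 Cedarfen=4 Dunmere=18 Elkhorn=15 Hollowpine=5 Juniper=8 → close Dunmere (overflow 6)
  18÷5 = 3 each, +1 to first 3
Round 2: Ashgrove=14 Cedarfen=8 Elkhorn=19 Hollowpine=8 Juniper=11 → close Elkhorn (overflow 6)
  19÷4 = 4 each, +1 to first 3
Round 3: Ashgrove=19 Cedarfen=13 Hollowpine=13 Juniper=15 → close Juniper (overflow 9)
  15÷3 = 5 each, +1 to first 0
Round 4: Ashgrove=24 Cedarfen=18 Hollowpine=18 → close Ashgrove (overflow 12)
  24÷2 = 12 each, +1 to first 0
Round 5: Cedarfen=30 Hollowpine=30 → close Hollowpine (overflow 23)
  30÷1 = 30 each, +1 to first 0

Closure order: Dunmere, Elkhorn, Juniper, Ashgrove, Hollowpine
Last habitat: Cedarfen with 60 animals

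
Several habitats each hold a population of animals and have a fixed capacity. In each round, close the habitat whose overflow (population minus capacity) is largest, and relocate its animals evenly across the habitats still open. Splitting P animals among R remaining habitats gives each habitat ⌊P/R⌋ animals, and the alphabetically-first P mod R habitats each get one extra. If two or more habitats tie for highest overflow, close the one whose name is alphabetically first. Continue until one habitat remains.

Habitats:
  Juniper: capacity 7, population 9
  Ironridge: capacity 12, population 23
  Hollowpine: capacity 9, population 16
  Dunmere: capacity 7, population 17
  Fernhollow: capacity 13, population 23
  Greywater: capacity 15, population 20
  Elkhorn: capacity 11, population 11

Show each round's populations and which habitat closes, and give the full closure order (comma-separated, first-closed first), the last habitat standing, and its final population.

Closure order: Ironridge, Dunmere, Fernhollow, Hollowpine, Greywater, Elkhorn
Last habitat: Juniper with 119 animals

Round 1: Dunmere=17 Elkhorn=11 Fernhollow=23 Greywater=20 Hollowpine=16 Ironridge=23 Juniper=9 → close Ironridge (overflow 11)
  23÷6 = 3 each, +1 to first 5
Round 2: Dunmere=21 Elkhorn=15 Fernhollow=27 Greywater=24 Hollowpine=20 Juniper=12 → close Dunmere (overflow 14)
  21÷5 = 4 each, +1 to first 1
Round 3: Elkhorn=20 Fernhollow=31 Greywater=28 Hollowpine=24 Juniper=16 → close Fernhollow (overflow 18)
  31÷4 = 7 each, +1 to first 3
Round 4: Elkhorn=28 Greywater=36 Hollowpine=32 Juniper=23 → close Hollowpine (overflow 23)
  32÷3 = 10 each, +1 to first 2
Round 5: Elkhorn=39 Greywater=47 Juniper=33 → close Greywater (overflow 32)
  47÷2 = 23 each, +1 to first 1
Round 6: Elkhorn=63 Juniper=56 → close Elkhorn (overflow 52)
  63÷1 = 63 each, +1 to first 0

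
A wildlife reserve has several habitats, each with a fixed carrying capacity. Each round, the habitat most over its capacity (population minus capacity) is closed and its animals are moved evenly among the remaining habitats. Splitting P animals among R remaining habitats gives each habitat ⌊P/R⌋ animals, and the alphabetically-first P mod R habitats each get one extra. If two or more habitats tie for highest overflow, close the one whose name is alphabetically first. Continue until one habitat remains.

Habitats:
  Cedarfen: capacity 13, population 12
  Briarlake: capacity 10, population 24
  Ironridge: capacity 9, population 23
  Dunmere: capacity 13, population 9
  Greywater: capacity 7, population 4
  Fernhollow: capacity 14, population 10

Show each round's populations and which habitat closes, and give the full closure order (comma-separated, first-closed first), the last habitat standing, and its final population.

Round 1: Briarlake=24 Cedarfen=12 Dunmere=9 Fernhollow=10 Greywater=4 Ironridge=23 → close Briarlake (overflow 14)
  24÷5 = 4 each, +1 to first 4
Round 2: Cedarfen=17 Dunmere=14 Fernhollow=15 Greywater=9 Ironridge=27 → close Ironridge (overflow 18)
  27÷4 = 6 each, +1 to first 3
Round 3: Cedarfen=24 Dunmere=21 Fernhollow=22 Greywater=15 → close Cedarfen (overflow 11)
  24÷3 = 8 each, +1 to first 0
Round 4: Dunmere=29 Fernhollow=30 Greywater=23 → close Dunmere (overflow 16)
  29÷2 = 14 each, +1 to first 1
Round 5: Fernhollow=45 Greywater=37 → close Fernhollow (overflow 31)
  45÷1 = 45 each, +1 to first 0

Closure order: Briarlake, Ironridge, Cedarfen, Dunmere, Fernhollow
Last habitat: Greywater with 82 animals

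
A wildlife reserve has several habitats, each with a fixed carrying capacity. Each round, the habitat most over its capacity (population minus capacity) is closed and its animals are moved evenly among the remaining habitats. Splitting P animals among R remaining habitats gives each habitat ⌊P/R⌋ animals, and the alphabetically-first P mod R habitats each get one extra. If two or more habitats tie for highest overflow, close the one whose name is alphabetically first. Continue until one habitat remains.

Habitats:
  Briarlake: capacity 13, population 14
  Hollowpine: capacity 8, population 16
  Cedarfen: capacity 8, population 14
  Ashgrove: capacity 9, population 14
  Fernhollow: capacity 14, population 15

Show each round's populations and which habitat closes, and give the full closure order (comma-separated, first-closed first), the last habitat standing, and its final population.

Closure order: Hollowpine, Cedarfen, Ashgrove, Briarlake
Last habitat: Fernhollow with 73 animals

Round 1: Ashgrove=14 Briarlake=14 Cedarfen=14 Fernhollow=15 Hollowpine=16 → close Hollowpine (overflow 8)
  16÷4 = 4 each, +1 to first 0
Round 2: Ashgrove=18 Briarlake=18 Cedarfen=18 Fernhollow=19 → close Cedarfen (overflow 10)
  18÷3 = 6 each, +1 to first 0
Round 3: Ashgrove=24 Briarlake=24 Fernhollow=25 → close Ashgrove (overflow 15)
  24÷2 = 12 each, +1 to first 0
Round 4: Briarlake=36 Fernhollow=37 → close Briarlake (overflow 23)
  36÷1 = 36 each, +1 to first 0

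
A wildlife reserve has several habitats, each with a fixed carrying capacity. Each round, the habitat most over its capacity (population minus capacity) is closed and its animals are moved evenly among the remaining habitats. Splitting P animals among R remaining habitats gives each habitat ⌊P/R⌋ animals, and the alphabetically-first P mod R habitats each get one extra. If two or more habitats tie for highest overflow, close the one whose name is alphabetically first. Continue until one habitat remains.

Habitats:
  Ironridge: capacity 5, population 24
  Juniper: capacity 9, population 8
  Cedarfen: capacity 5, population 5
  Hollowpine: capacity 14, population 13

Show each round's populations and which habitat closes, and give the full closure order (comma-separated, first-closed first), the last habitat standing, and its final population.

Round 1: Cedarfen=5 Hollowpine=13 Ironridge=24 Juniper=8 → close Ironridge (overflow 19)
  24÷3 = 8 each, +1 to first 0
Round 2: Cedarfen=13 Hollowpine=21 Juniper=16 → close Cedarfen (overflow 8)
  13÷2 = 6 each, +1 to first 1
Round 3: Hollowpine=28 Juniper=22 → close Hollowpine (overflow 14)
  28÷1 = 28 each, +1 to first 0

Closure order: Ironridge, Cedarfen, Hollowpine
Last habitat: Juniper with 50 animals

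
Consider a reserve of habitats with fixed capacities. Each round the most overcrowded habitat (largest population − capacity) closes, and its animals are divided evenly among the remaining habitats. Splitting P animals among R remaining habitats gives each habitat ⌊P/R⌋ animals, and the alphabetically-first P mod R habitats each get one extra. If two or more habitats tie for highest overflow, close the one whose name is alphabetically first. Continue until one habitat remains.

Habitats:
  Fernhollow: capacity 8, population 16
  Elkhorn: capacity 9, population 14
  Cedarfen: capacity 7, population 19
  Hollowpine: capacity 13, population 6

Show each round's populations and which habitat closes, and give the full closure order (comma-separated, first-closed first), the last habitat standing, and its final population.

Closure order: Cedarfen, Fernhollow, Elkhorn
Last habitat: Hollowpine with 55 animals

Round 1: Cedarfen=19 Elkhorn=14 Fernhollow=16 Hollowpine=6 → close Cedarfen (overflow 12)
  19÷3 = 6 each, +1 to first 1
Round 2: Elkhorn=21 Fernhollow=22 Hollowpine=12 → close Fernhollow (overflow 14)
  22÷2 = 11 each, +1 to first 0
Round 3: Elkhorn=32 Hollowpine=23 → close Elkhorn (overflow 23)
  32÷1 = 32 each, +1 to first 0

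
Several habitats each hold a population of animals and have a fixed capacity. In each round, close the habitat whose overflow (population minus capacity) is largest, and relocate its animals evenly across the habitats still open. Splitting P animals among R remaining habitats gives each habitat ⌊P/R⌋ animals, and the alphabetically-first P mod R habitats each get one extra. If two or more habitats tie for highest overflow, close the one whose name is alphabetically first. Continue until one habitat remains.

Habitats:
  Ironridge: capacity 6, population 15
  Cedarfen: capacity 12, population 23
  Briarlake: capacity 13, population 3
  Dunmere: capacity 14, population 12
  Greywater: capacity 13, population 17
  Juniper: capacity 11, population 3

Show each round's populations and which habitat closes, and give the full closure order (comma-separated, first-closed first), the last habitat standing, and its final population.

Closure order: Cedarfen, Ironridge, Greywater, Dunmere, Briarlake
Last habitat: Juniper with 73 animals

Round 1: Briarlake=3 Cedarfen=23 Dunmere=12 Greywater=17 Ironridge=15 Juniper=3 → close Cedarfen (overflow 11)
  23÷5 = 4 each, +1 to first 3
Round 2: Briarlake=8 Dunmere=17 Greywater=22 Ironridge=19 Juniper=7 → close Ironridge (overflow 13)
  19÷4 = 4 each, +1 to first 3
Round 3: Briarlake=13 Dunmere=22 Greywater=27 Juniper=11 → close Greywater (overflow 14)
  27÷3 = 9 each, +1 to first 0
Round 4: Briarlake=22 Dunmere=31 Juniper=20 → close Dunmere (overflow 17)
  31÷2 = 15 each, +1 to first 1
Round 5: Briarlake=38 Juniper=35 → close Briarlake (overflow 25)
  38÷1 = 38 each, +1 to first 0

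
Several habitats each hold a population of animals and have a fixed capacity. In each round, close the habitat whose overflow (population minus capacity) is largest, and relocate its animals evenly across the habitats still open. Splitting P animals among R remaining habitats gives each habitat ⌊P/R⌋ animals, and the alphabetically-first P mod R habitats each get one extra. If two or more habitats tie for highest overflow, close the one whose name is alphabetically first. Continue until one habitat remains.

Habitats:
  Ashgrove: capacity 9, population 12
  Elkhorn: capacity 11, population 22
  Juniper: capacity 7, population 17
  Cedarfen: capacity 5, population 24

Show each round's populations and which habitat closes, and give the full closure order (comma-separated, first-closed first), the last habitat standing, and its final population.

Round 1: Ashgrove=12 Cedarfen=24 Elkhorn=22 Juniper=17 → close Cedarfen (overflow 19)
  24÷3 = 8 each, +1 to first 0
Round 2: Ashgrove=20 Elkhorn=30 Juniper=25 → close Elkhorn (overflow 19)
  30÷2 = 15 each, +1 to first 0
Round 3: Ashgrove=35 Juniper=40 → close Juniper (overflow 33)
  40÷1 = 40 each, +1 to first 0

Closure order: Cedarfen, Elkhorn, Juniper
Last habitat: Ashgrove with 75 animals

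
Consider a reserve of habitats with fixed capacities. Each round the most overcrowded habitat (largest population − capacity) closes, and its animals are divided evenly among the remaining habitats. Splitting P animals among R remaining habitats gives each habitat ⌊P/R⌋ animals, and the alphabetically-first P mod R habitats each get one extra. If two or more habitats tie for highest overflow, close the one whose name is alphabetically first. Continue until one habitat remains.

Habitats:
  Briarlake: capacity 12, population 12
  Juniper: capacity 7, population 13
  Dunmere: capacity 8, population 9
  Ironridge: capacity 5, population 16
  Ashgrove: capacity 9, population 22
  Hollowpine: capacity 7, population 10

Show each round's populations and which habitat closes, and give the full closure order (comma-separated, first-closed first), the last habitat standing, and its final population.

Round 1: Ashgrove=22 Briarlake=12 Dunmere=9 Hollowpine=10 Ironridge=16 Juniper=13 → close Ashgrove (overflow 13)
  22÷5 = 4 each, +1 to first 2
Round 2: Briarlake=17 Dunmere=14 Hollowpine=14 Ironridge=20 Juniper=17 → close Ironridge (overflow 15)
  20÷4 = 5 each, +1 to first 0
Round 3: Briarlake=22 Dunmere=19 Hollowpine=19 Juniper=22 → close Juniper (overflow 15)
  22÷3 = 7 each, +1 to first 1
Round 4: Briarlake=30 Dunmere=26 Hollowpine=26 → close Hollowpine (overflow 19)
  26÷2 = 13 each, +1 to first 0
Round 5: Briarlake=43 Dunmere=39 → close Briarlake (overflow 31)
  43÷1 = 43 each, +1 to first 0

Closure order: Ashgrove, Ironridge, Juniper, Hollowpine, Briarlake
Last habitat: Dunmere with 82 animals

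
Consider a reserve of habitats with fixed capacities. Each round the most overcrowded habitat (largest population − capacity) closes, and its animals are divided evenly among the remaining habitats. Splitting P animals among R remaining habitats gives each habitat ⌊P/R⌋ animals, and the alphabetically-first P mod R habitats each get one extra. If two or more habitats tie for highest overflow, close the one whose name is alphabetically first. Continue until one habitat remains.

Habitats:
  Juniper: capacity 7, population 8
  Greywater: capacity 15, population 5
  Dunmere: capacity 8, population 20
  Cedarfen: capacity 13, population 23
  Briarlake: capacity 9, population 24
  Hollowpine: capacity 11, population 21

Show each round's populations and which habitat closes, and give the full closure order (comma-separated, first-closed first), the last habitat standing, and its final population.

Closure order: Briarlake, Dunmere, Cedarfen, Hollowpine, Juniper
Last habitat: Greywater with 101 animals

Round 1: Briarlake=24 Cedarfen=23 Dunmere=20 Greywater=5 Hollowpine=21 Juniper=8 → close Briarlake (overflow 15)
  24÷5 = 4 each, +1 to first 4
Round 2: Cedarfen=28 Dunmere=25 Greywater=10 Hollowpine=26 Juniper=12 → close Dunmere (overflow 17)
  25÷4 = 6 each, +1 to first 1
Round 3: Cedarfen=35 Greywater=16 Hollowpine=32 Juniper=18 → close Cedarfen (overflow 22)
  35÷3 = 11 each, +1 to first 2
Round 4: Greywater=28 Hollowpine=44 Juniper=29 → close Hollowpine (overflow 33)
  44÷2 = 22 each, +1 to first 0
Round 5: Greywater=50 Juniper=51 → close Juniper (overflow 44)
  51÷1 = 51 each, +1 to first 0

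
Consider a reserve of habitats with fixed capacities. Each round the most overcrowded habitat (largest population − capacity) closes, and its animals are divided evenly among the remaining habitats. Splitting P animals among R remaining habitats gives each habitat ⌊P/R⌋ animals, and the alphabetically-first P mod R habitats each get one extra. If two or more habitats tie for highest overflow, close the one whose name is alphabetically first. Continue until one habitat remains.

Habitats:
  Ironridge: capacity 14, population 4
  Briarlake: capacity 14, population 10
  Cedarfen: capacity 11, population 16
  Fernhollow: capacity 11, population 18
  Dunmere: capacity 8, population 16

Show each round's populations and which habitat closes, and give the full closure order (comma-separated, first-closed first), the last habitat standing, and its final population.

Round 1: Briarlake=10 Cedarfen=16 Dunmere=16 Fernhollow=18 Ironridge=4 → close Dunmere (overflow 8)
  16÷4 = 4 each, +1 to first 0
Round 2: Briarlake=14 Cedarfen=20 Fernhollow=22 Ironridge=8 → close Fernhollow (overflow 11)
  22÷3 = 7 each, +1 to first 1
Round 3: Briarlake=22 Cedarfen=27 Ironridge=15 → close Cedarfen (overflow 16)
  27÷2 = 13 each, +1 to first 1
Round 4: Briarlake=36 Ironridge=28 → close Briarlake (overflow 22)
  36÷1 = 36 each, +1 to first 0

Closure order: Dunmere, Fernhollow, Cedarfen, Briarlake
Last habitat: Ironridge with 64 animals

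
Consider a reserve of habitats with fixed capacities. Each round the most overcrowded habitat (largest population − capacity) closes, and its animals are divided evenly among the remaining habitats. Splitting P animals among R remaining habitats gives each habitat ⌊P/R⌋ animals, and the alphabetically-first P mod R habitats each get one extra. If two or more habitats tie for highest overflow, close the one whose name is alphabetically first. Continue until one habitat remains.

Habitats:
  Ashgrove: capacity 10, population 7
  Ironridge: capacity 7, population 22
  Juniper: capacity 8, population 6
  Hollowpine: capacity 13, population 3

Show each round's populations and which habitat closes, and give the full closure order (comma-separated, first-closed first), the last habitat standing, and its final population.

Round 1: Ashgrove=7 Hollowpine=3 Ironridge=22 Juniper=6 → close Ironridge (overflow 15)
  22÷3 = 7 each, +1 to first 1
Round 2: Ashgrove=15 Hollowpine=10 Juniper=13 → close Ashgrove (overflow 5)
  15÷2 = 7 each, +1 to first 1
Round 3: Hollowpine=18 Juniper=20 → close Juniper (overflow 12)
  20÷1 = 20 each, +1 to first 0

Closure order: Ironridge, Ashgrove, Juniper
Last habitat: Hollowpine with 38 animals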